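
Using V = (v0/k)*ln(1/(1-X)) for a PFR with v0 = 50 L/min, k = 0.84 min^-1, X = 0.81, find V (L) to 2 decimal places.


V = (v0/k) * ln(1/(1-X))
V = (50/0.84) * ln(1/(1-0.81))
V = 59.52381 * ln(5.263158)
V = 59.52381 * 1.660731
V = 98.85 L


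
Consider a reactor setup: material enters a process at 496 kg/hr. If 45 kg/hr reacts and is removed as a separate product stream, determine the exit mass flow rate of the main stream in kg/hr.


Steady-state mass balance on the main outlet: F_out = F_in - F_removed
F_out = 496 - 45
F_out = 451 kg/hr


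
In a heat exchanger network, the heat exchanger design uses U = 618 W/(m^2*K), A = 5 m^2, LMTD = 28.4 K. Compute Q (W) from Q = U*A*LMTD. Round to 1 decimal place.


Q = U * A * LMTD
Q = 618 * 5 * 28.4
Q = 87756.0 W


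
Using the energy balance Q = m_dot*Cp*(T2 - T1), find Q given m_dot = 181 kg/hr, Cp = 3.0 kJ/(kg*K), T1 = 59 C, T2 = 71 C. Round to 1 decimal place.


Q = m_dot * Cp * (T2 - T1)
Q = 181 * 3.0 * (71 - 59)
Q = 181 * 3.0 * 12
Q = 6516.0 kJ/hr


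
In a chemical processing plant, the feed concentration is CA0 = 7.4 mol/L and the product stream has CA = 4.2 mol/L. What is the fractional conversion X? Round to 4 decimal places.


X = (CA0 - CA) / CA0
X = (7.4 - 4.2) / 7.4
X = 3.2 / 7.4
X = 0.4324


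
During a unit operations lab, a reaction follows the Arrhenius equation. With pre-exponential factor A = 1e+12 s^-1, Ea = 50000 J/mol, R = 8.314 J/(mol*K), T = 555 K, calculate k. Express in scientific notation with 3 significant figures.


k = A * exp(-Ea/(R*T))
k = 1e+12 * exp(-50000 / (8.314 * 555))
k = 1e+12 * exp(-10.83595)
k = 1.97e+07


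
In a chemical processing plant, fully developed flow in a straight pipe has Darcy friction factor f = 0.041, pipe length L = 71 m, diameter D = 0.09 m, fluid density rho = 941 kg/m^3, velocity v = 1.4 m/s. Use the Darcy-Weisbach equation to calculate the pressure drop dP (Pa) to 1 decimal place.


dP = f * (L/D) * (rho*v^2/2)
dP = 0.041 * (71/0.09) * (941*1.4^2/2)
L/D = 788.88888889
rho*v^2/2 = 941*1.96/2 = 922.18
dP = 0.041 * 788.88888889 * 922.18
dP = 29827.4 Pa


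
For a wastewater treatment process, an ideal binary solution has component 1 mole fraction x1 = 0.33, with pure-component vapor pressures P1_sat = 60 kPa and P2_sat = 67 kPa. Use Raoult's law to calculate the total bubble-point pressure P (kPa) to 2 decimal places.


P = x1*P1_sat + x2*P2_sat
x2 = 1 - x1 = 1 - 0.33 = 0.67
P = 0.33*60 + 0.67*67
P = 19.8 + 44.89
P = 64.69 kPa


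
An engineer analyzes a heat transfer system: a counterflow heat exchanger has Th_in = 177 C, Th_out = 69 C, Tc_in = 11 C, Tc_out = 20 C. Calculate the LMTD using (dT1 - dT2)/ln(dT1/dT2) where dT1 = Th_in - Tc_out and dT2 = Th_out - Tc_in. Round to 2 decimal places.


dT1 = Th_in - Tc_out = 177 - 20 = 157
dT2 = Th_out - Tc_in = 69 - 11 = 58
LMTD = (dT1 - dT2) / ln(dT1/dT2)
LMTD = (157 - 58) / ln(157/58)
LMTD = 99.42 K


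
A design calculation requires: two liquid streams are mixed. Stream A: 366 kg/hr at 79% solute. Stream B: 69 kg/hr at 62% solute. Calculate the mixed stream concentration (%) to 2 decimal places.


Mass balance on solute: F1*x1 + F2*x2 = F3*x3
F3 = F1 + F2 = 366 + 69 = 435 kg/hr
x3 = (F1*x1 + F2*x2)/F3
x3 = (366*0.79 + 69*0.62) / 435
x3 = 76.30%


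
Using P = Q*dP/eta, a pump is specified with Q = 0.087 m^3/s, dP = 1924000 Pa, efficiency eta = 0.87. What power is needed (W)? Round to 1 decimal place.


P = Q * dP / eta
P = 0.087 * 1924000 / 0.87
P = 167388.0 / 0.87
P = 192400.0 W


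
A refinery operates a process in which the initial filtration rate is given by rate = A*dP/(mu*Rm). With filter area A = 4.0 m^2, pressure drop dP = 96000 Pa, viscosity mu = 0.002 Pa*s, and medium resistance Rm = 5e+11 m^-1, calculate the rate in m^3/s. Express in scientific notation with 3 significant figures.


rate = A * dP / (mu * Rm)
rate = 4.0 * 96000 / (0.002 * 5e+11)
rate = 384000.0 / 1.000e+09
rate = 3.84e-04 m^3/s


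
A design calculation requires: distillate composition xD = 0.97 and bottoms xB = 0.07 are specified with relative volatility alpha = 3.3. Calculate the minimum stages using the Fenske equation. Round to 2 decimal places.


N_min = ln((xD*(1-xB))/(xB*(1-xD))) / ln(alpha)
Numerator inside ln: 0.9021 / 0.0021 = 429.571429
ln(429.571429) = 6.062788
ln(alpha) = ln(3.3) = 1.193922
N_min = 6.062788 / 1.193922 = 5.08


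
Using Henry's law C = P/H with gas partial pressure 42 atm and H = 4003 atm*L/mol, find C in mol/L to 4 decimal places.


C = P / H
C = 42 / 4003
C = 0.0105 mol/L


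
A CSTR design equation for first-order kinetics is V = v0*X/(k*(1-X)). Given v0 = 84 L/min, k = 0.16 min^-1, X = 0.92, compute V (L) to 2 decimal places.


V = v0 * X / (k * (1 - X))
V = 84 * 0.92 / (0.16 * (1 - 0.92))
V = 77.28 / (0.16 * 0.08)
V = 77.28 / 0.0128
V = 6037.50 L


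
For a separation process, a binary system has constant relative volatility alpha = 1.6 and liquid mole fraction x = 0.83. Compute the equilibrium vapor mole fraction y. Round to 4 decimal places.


y = alpha*x / (1 + (alpha-1)*x)
y = 1.6*0.83 / (1 + (1.6-1)*0.83)
y = 1.328 / (1 + 0.498)
y = 1.328 / 1.498
y = 0.8865


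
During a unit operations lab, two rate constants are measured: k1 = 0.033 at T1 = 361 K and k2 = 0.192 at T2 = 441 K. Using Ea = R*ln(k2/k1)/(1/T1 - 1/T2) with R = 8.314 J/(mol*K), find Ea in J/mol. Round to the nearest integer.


Ea = R * ln(k2/k1) / (1/T1 - 1/T2)
ln(k2/k1) = ln(0.192/0.033) = 1.7609878
1/T1 - 1/T2 = 1/361 - 1/441 = 0.000502509406
Ea = 8.314 * 1.7609878 / 0.000502509406
Ea = 29135 J/mol


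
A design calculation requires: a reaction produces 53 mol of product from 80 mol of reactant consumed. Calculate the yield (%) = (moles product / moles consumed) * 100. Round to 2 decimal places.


Yield = (moles product / moles consumed) * 100%
Yield = (53 / 80) * 100
Yield = 0.6625 * 100
Yield = 66.25%


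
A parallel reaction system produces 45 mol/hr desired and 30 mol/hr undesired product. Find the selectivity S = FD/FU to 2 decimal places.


S = desired product rate / undesired product rate
S = 45 / 30
S = 1.50


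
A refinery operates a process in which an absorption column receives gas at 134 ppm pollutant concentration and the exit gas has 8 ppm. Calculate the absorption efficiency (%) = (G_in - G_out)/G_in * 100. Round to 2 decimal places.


Efficiency = (G_in - G_out) / G_in * 100%
Efficiency = (134 - 8) / 134 * 100
Efficiency = 126 / 134 * 100
Efficiency = 94.03%


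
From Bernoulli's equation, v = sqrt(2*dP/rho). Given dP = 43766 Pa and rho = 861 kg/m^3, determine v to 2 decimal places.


v = sqrt(2*dP/rho)
v = sqrt(2*43766/861)
v = sqrt(101.663182)
v = 10.08 m/s


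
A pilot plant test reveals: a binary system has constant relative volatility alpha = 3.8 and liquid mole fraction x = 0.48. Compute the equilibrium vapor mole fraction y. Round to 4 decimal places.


y = alpha*x / (1 + (alpha-1)*x)
y = 3.8*0.48 / (1 + (3.8-1)*0.48)
y = 1.824 / (1 + 1.344)
y = 1.824 / 2.344
y = 0.7782


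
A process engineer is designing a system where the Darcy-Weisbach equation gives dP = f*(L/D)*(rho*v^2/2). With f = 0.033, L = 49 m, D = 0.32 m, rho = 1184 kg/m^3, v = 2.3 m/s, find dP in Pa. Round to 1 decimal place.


dP = f * (L/D) * (rho*v^2/2)
dP = 0.033 * (49/0.32) * (1184*2.3^2/2)
L/D = 153.125
rho*v^2/2 = 1184*5.29/2 = 3131.68
dP = 0.033 * 153.125 * 3131.68
dP = 15824.8 Pa


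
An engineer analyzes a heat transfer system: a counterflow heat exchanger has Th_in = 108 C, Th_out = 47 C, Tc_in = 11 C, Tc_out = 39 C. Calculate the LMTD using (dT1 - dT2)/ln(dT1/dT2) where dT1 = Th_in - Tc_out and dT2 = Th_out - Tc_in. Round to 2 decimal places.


dT1 = Th_in - Tc_out = 108 - 39 = 69
dT2 = Th_out - Tc_in = 47 - 11 = 36
LMTD = (dT1 - dT2) / ln(dT1/dT2)
LMTD = (69 - 36) / ln(69/36)
LMTD = 50.72 K


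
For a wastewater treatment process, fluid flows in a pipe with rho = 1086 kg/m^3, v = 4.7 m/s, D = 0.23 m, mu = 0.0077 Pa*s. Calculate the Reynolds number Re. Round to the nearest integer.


Re = rho * v * D / mu
Re = 1086 * 4.7 * 0.23 / 0.0077
Re = 1173.966 / 0.0077
Re = 152463


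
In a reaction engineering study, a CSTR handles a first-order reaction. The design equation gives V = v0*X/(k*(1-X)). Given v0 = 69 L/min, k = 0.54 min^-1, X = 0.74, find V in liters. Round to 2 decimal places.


V = v0 * X / (k * (1 - X))
V = 69 * 0.74 / (0.54 * (1 - 0.74))
V = 51.06 / (0.54 * 0.26)
V = 51.06 / 0.1404
V = 363.68 L


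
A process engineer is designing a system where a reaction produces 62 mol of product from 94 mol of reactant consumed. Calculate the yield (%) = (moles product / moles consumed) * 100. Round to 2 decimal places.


Yield = (moles product / moles consumed) * 100%
Yield = (62 / 94) * 100
Yield = 0.6596 * 100
Yield = 65.96%


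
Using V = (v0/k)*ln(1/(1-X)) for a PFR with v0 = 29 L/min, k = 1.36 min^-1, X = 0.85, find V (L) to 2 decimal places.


V = (v0/k) * ln(1/(1-X))
V = (29/1.36) * ln(1/(1-0.85))
V = 21.323529 * ln(6.666667)
V = 21.323529 * 1.89712
V = 40.45 L


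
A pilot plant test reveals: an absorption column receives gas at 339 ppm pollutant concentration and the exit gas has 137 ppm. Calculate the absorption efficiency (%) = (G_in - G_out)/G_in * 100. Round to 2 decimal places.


Efficiency = (G_in - G_out) / G_in * 100%
Efficiency = (339 - 137) / 339 * 100
Efficiency = 202 / 339 * 100
Efficiency = 59.59%


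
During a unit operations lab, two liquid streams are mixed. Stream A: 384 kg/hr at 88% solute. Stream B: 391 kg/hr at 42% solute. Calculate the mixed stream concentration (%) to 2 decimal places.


Mass balance on solute: F1*x1 + F2*x2 = F3*x3
F3 = F1 + F2 = 384 + 391 = 775 kg/hr
x3 = (F1*x1 + F2*x2)/F3
x3 = (384*0.88 + 391*0.42) / 775
x3 = 64.79%


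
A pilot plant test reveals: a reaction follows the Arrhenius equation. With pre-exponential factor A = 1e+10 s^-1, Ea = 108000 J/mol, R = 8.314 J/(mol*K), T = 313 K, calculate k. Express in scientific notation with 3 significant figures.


k = A * exp(-Ea/(R*T))
k = 1e+10 * exp(-108000 / (8.314 * 313))
k = 1e+10 * exp(-41.502036)
k = 9.46e-09


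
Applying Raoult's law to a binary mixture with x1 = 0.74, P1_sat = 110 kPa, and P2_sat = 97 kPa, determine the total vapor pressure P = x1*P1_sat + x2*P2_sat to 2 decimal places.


P = x1*P1_sat + x2*P2_sat
x2 = 1 - x1 = 1 - 0.74 = 0.26
P = 0.74*110 + 0.26*97
P = 81.4 + 25.22
P = 106.62 kPa


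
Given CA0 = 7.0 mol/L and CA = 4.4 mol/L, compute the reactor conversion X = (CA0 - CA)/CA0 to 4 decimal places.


X = (CA0 - CA) / CA0
X = (7.0 - 4.4) / 7.0
X = 2.6 / 7.0
X = 0.3714


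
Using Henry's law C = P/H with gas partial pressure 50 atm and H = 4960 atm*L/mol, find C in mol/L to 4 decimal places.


C = P / H
C = 50 / 4960
C = 0.0101 mol/L


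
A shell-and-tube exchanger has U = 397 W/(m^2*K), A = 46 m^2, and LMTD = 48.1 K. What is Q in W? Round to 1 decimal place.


Q = U * A * LMTD
Q = 397 * 46 * 48.1
Q = 878402.2 W


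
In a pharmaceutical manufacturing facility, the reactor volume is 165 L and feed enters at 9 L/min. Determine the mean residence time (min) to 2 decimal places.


tau = V / v0
tau = 165 / 9
tau = 18.33 min


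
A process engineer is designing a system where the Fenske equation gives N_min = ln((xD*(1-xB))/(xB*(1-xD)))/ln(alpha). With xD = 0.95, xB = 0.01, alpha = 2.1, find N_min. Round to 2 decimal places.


N_min = ln((xD*(1-xB))/(xB*(1-xD))) / ln(alpha)
Numerator inside ln: 0.9405 / 0.0005 = 1881.0
ln(1881.0) = 7.539559
ln(alpha) = ln(2.1) = 0.741937
N_min = 7.539559 / 0.741937 = 10.16


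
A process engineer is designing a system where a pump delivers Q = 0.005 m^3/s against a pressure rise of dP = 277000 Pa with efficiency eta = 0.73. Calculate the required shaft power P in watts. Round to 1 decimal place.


P = Q * dP / eta
P = 0.005 * 277000 / 0.73
P = 1385.0 / 0.73
P = 1897.3 W


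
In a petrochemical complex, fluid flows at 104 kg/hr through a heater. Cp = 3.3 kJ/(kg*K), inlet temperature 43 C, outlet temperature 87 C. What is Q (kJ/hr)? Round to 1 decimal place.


Q = m_dot * Cp * (T2 - T1)
Q = 104 * 3.3 * (87 - 43)
Q = 104 * 3.3 * 44
Q = 15100.8 kJ/hr


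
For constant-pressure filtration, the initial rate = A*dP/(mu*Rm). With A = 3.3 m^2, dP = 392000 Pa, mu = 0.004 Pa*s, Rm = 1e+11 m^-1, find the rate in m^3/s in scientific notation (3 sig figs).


rate = A * dP / (mu * Rm)
rate = 3.3 * 392000 / (0.004 * 1e+11)
rate = 1293600.0 / 4.000e+08
rate = 3.23e-03 m^3/s


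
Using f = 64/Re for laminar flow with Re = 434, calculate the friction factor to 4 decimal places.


f = 64 / Re
f = 64 / 434
f = 0.1475


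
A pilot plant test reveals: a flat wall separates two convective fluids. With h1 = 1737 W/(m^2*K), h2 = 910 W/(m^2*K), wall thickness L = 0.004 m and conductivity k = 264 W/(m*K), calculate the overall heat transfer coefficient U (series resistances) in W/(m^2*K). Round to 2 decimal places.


1/U = 1/h1 + L/k + 1/h2
1/U = 1/1737 + 0.004/264 + 1/910
1/U = 0.0005757052 + 1.51515e-05 + 0.0010989011
1/U = 0.0016897578
U = 591.80 W/(m^2*K)


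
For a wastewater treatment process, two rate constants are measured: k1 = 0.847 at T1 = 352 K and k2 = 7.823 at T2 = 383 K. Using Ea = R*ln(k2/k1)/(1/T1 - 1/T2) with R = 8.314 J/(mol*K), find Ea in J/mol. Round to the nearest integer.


Ea = R * ln(k2/k1) / (1/T1 - 1/T2)
ln(k2/k1) = ln(7.823/0.847) = 2.2231227
1/T1 - 1/T2 = 1/352 - 1/383 = 0.000229943033
Ea = 8.314 * 2.2231227 / 0.000229943033
Ea = 80381 J/mol


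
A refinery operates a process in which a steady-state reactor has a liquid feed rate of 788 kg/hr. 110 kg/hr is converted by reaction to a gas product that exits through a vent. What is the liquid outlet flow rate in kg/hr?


Steady-state mass balance on the main outlet: F_out = F_in - F_removed
F_out = 788 - 110
F_out = 678 kg/hr


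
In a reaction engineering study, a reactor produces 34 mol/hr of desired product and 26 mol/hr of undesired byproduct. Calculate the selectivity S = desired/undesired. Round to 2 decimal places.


S = desired product rate / undesired product rate
S = 34 / 26
S = 1.31


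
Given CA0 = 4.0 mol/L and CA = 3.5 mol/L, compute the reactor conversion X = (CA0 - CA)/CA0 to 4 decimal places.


X = (CA0 - CA) / CA0
X = (4.0 - 3.5) / 4.0
X = 0.5 / 4.0
X = 0.1250


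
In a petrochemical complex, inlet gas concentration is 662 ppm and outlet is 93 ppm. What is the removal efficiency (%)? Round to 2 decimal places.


Efficiency = (G_in - G_out) / G_in * 100%
Efficiency = (662 - 93) / 662 * 100
Efficiency = 569 / 662 * 100
Efficiency = 85.95%


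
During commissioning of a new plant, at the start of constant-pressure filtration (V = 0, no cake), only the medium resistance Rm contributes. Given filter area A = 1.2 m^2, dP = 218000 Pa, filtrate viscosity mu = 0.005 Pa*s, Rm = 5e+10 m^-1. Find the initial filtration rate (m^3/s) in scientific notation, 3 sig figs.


rate = A * dP / (mu * Rm)
rate = 1.2 * 218000 / (0.005 * 5e+10)
rate = 261600.0 / 2.500e+08
rate = 1.05e-03 m^3/s


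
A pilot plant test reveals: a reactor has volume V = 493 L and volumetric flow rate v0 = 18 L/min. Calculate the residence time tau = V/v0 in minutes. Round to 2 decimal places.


tau = V / v0
tau = 493 / 18
tau = 27.39 min


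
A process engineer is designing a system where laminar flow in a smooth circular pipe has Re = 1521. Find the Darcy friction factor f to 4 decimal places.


f = 64 / Re
f = 64 / 1521
f = 0.0421


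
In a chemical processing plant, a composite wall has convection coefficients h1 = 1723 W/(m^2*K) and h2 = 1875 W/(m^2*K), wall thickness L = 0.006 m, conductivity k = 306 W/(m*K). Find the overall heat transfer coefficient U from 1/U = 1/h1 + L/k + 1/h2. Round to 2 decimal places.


1/U = 1/h1 + L/k + 1/h2
1/U = 1/1723 + 0.006/306 + 1/1875
1/U = 0.0005803831 + 1.96078e-05 + 0.0005333333
1/U = 0.0011333242
U = 882.36 W/(m^2*K)


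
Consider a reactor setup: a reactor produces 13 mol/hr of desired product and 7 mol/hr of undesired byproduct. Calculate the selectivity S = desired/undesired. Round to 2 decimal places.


S = desired product rate / undesired product rate
S = 13 / 7
S = 1.86


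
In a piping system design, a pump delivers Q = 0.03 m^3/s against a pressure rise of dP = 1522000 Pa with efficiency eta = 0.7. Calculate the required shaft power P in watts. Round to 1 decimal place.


P = Q * dP / eta
P = 0.03 * 1522000 / 0.7
P = 45660.0 / 0.7
P = 65228.6 W


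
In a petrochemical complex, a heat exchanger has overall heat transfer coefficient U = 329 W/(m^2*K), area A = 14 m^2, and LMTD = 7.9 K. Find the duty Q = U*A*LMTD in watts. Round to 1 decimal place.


Q = U * A * LMTD
Q = 329 * 14 * 7.9
Q = 36387.4 W


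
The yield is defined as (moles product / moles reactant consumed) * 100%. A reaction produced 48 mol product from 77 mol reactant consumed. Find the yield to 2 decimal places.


Yield = (moles product / moles consumed) * 100%
Yield = (48 / 77) * 100
Yield = 0.6234 * 100
Yield = 62.34%


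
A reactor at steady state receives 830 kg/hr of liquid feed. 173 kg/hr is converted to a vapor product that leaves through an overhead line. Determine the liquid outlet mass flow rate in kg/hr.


Steady-state mass balance on the main outlet: F_out = F_in - F_removed
F_out = 830 - 173
F_out = 657 kg/hr


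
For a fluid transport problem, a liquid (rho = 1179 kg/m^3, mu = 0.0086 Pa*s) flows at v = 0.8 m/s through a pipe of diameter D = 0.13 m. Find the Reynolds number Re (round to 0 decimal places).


Re = rho * v * D / mu
Re = 1179 * 0.8 * 0.13 / 0.0086
Re = 122.616 / 0.0086
Re = 14258


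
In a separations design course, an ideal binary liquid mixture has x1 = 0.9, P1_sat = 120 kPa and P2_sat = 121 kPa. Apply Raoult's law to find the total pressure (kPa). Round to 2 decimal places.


P = x1*P1_sat + x2*P2_sat
x2 = 1 - x1 = 1 - 0.9 = 0.1
P = 0.9*120 + 0.1*121
P = 108.0 + 12.1
P = 120.10 kPa


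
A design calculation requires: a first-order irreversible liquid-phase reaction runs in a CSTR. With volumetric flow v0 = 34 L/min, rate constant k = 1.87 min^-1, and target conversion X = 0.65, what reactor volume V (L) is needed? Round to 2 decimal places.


V = v0 * X / (k * (1 - X))
V = 34 * 0.65 / (1.87 * (1 - 0.65))
V = 22.1 / (1.87 * 0.35)
V = 22.1 / 0.6545
V = 33.77 L


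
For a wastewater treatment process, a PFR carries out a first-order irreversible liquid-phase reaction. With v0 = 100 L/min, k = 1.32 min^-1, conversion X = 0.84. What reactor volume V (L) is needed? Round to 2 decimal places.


V = (v0/k) * ln(1/(1-X))
V = (100/1.32) * ln(1/(1-0.84))
V = 75.757576 * ln(6.25)
V = 75.757576 * 1.832581
V = 138.83 L


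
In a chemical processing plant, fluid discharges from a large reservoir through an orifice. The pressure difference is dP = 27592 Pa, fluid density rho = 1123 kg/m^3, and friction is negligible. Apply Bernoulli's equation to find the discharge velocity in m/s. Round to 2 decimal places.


v = sqrt(2*dP/rho)
v = sqrt(2*27592/1123)
v = sqrt(49.139804)
v = 7.01 m/s


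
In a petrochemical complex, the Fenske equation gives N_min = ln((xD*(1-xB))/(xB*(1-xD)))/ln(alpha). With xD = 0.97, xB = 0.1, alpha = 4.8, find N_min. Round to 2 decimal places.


N_min = ln((xD*(1-xB))/(xB*(1-xD))) / ln(alpha)
Numerator inside ln: 0.873 / 0.003 = 291.0
ln(291.0) = 5.673323
ln(alpha) = ln(4.8) = 1.568616
N_min = 5.673323 / 1.568616 = 3.62


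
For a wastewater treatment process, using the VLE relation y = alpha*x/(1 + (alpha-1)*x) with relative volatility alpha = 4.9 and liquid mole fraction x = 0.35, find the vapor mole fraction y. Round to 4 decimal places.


y = alpha*x / (1 + (alpha-1)*x)
y = 4.9*0.35 / (1 + (4.9-1)*0.35)
y = 1.715 / (1 + 1.365)
y = 1.715 / 2.365
y = 0.7252


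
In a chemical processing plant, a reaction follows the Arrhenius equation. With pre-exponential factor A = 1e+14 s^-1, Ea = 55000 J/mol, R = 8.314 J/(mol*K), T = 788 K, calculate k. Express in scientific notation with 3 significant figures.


k = A * exp(-Ea/(R*T))
k = 1e+14 * exp(-55000 / (8.314 * 788))
k = 1e+14 * exp(-8.395111)
k = 2.26e+10


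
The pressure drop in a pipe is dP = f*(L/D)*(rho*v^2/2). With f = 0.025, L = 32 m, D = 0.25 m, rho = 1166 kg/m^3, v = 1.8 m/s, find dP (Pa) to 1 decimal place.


dP = f * (L/D) * (rho*v^2/2)
dP = 0.025 * (32/0.25) * (1166*1.8^2/2)
L/D = 128.0
rho*v^2/2 = 1166*3.24/2 = 1888.92
dP = 0.025 * 128.0 * 1888.92
dP = 6044.5 Pa


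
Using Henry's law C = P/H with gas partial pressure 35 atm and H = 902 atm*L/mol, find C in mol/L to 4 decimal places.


C = P / H
C = 35 / 902
C = 0.0388 mol/L


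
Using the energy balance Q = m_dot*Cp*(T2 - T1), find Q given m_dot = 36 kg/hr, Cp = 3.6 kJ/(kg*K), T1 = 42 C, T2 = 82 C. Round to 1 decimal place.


Q = m_dot * Cp * (T2 - T1)
Q = 36 * 3.6 * (82 - 42)
Q = 36 * 3.6 * 40
Q = 5184.0 kJ/hr


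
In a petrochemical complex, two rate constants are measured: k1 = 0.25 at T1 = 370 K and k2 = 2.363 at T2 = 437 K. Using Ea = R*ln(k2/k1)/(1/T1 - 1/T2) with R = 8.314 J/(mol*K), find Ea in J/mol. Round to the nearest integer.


Ea = R * ln(k2/k1) / (1/T1 - 1/T2)
ln(k2/k1) = ln(2.363/0.25) = 2.2462264
1/T1 - 1/T2 = 1/370 - 1/437 = 0.000414373183
Ea = 8.314 * 2.2462264 / 0.000414373183
Ea = 45068 J/mol


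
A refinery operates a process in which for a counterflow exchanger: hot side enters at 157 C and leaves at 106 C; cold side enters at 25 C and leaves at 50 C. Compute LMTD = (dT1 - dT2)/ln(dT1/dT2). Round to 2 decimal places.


dT1 = Th_in - Tc_out = 157 - 50 = 107
dT2 = Th_out - Tc_in = 106 - 25 = 81
LMTD = (dT1 - dT2) / ln(dT1/dT2)
LMTD = (107 - 81) / ln(107/81)
LMTD = 93.40 K


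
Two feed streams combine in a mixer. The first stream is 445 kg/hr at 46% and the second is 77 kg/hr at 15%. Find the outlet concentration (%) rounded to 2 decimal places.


Mass balance on solute: F1*x1 + F2*x2 = F3*x3
F3 = F1 + F2 = 445 + 77 = 522 kg/hr
x3 = (F1*x1 + F2*x2)/F3
x3 = (445*0.46 + 77*0.15) / 522
x3 = 41.43%


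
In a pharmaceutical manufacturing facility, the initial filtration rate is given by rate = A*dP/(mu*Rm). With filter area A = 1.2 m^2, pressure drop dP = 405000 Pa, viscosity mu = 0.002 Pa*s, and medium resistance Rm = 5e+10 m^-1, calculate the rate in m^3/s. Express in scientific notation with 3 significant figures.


rate = A * dP / (mu * Rm)
rate = 1.2 * 405000 / (0.002 * 5e+10)
rate = 486000.0 / 1.000e+08
rate = 4.86e-03 m^3/s


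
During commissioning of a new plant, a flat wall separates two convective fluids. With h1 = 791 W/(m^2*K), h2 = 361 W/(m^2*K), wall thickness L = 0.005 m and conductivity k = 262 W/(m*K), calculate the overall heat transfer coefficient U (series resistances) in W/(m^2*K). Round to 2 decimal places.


1/U = 1/h1 + L/k + 1/h2
1/U = 1/791 + 0.005/262 + 1/361
1/U = 0.0012642225 + 1.9084e-05 + 0.0027700831
1/U = 0.0040533896
U = 246.71 W/(m^2*K)


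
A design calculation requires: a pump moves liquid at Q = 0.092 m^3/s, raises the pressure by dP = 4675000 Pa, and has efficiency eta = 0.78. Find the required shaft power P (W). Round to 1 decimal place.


P = Q * dP / eta
P = 0.092 * 4675000 / 0.78
P = 430100.0 / 0.78
P = 551410.3 W


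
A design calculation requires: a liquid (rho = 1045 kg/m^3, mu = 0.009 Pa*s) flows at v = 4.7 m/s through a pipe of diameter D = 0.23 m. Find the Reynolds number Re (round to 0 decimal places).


Re = rho * v * D / mu
Re = 1045 * 4.7 * 0.23 / 0.009
Re = 1129.645 / 0.009
Re = 125516


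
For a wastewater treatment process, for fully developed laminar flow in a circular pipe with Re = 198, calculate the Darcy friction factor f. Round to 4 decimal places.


f = 64 / Re
f = 64 / 198
f = 0.3232


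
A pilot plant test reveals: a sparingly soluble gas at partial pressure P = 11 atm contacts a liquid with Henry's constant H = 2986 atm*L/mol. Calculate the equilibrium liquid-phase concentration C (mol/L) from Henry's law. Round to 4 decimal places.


C = P / H
C = 11 / 2986
C = 0.0037 mol/L


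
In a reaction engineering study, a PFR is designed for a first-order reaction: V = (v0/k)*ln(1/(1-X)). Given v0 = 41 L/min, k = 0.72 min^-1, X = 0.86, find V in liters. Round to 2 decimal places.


V = (v0/k) * ln(1/(1-X))
V = (41/0.72) * ln(1/(1-0.86))
V = 56.944444 * ln(7.142857)
V = 56.944444 * 1.966113
V = 111.96 L


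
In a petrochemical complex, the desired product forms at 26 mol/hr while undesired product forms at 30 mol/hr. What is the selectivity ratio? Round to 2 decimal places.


S = desired product rate / undesired product rate
S = 26 / 30
S = 0.87


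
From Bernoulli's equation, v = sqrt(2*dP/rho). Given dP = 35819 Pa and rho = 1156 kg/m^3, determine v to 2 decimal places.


v = sqrt(2*dP/rho)
v = sqrt(2*35819/1156)
v = sqrt(61.970588)
v = 7.87 m/s


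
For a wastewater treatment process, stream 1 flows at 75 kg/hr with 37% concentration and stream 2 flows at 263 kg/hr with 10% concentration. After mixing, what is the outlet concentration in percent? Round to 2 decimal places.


Mass balance on solute: F1*x1 + F2*x2 = F3*x3
F3 = F1 + F2 = 75 + 263 = 338 kg/hr
x3 = (F1*x1 + F2*x2)/F3
x3 = (75*0.37 + 263*0.1) / 338
x3 = 15.99%


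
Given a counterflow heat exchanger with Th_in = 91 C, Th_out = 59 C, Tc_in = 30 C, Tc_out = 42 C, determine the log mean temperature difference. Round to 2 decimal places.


dT1 = Th_in - Tc_out = 91 - 42 = 49
dT2 = Th_out - Tc_in = 59 - 30 = 29
LMTD = (dT1 - dT2) / ln(dT1/dT2)
LMTD = (49 - 29) / ln(49/29)
LMTD = 38.13 K


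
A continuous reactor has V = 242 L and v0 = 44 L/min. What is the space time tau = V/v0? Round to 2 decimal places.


tau = V / v0
tau = 242 / 44
tau = 5.50 min


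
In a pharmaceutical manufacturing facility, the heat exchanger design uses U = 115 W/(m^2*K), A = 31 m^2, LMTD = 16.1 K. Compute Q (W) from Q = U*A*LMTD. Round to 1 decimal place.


Q = U * A * LMTD
Q = 115 * 31 * 16.1
Q = 57396.5 W


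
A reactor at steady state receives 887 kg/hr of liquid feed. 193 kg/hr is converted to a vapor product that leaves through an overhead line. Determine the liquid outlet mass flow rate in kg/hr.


Steady-state mass balance on the main outlet: F_out = F_in - F_removed
F_out = 887 - 193
F_out = 694 kg/hr


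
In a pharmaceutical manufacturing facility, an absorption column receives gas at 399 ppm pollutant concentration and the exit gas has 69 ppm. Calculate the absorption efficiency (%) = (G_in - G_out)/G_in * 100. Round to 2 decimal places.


Efficiency = (G_in - G_out) / G_in * 100%
Efficiency = (399 - 69) / 399 * 100
Efficiency = 330 / 399 * 100
Efficiency = 82.71%


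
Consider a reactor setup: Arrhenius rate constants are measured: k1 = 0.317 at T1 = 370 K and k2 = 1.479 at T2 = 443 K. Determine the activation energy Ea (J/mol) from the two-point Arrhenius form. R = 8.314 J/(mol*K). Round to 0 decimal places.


Ea = R * ln(k2/k1) / (1/T1 - 1/T2)
ln(k2/k1) = ln(1.479/0.317) = 1.5402197
1/T1 - 1/T2 = 1/370 - 1/443 = 0.00044536636
Ea = 8.314 * 1.5402197 / 0.00044536636
Ea = 28752 J/mol


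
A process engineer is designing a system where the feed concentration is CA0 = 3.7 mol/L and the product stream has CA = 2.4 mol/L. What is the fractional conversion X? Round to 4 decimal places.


X = (CA0 - CA) / CA0
X = (3.7 - 2.4) / 3.7
X = 1.3 / 3.7
X = 0.3514


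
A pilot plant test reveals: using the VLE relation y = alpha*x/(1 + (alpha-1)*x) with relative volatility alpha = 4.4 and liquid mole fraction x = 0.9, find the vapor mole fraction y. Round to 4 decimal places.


y = alpha*x / (1 + (alpha-1)*x)
y = 4.4*0.9 / (1 + (4.4-1)*0.9)
y = 3.96 / (1 + 3.06)
y = 3.96 / 4.06
y = 0.9754


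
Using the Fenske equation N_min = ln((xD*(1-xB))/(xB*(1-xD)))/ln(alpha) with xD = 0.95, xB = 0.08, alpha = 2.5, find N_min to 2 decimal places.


N_min = ln((xD*(1-xB))/(xB*(1-xD))) / ln(alpha)
Numerator inside ln: 0.874 / 0.004 = 218.5
ln(218.5) = 5.386786
ln(alpha) = ln(2.5) = 0.916291
N_min = 5.386786 / 0.916291 = 5.88


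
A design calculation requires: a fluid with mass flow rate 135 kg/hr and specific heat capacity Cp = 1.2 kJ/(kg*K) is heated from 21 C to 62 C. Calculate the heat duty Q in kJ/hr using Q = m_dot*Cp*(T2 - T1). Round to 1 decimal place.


Q = m_dot * Cp * (T2 - T1)
Q = 135 * 1.2 * (62 - 21)
Q = 135 * 1.2 * 41
Q = 6642.0 kJ/hr


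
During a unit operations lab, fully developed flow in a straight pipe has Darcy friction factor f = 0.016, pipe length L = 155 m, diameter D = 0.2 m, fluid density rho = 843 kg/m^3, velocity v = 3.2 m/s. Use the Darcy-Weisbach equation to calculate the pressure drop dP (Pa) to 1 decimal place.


dP = f * (L/D) * (rho*v^2/2)
dP = 0.016 * (155/0.2) * (843*3.2^2/2)
L/D = 775.0
rho*v^2/2 = 843*10.24/2 = 4316.16
dP = 0.016 * 775.0 * 4316.16
dP = 53520.4 Pa


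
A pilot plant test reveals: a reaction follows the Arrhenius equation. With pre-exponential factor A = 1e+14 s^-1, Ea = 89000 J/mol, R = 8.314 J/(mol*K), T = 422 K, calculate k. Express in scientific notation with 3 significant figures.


k = A * exp(-Ea/(R*T))
k = 1e+14 * exp(-89000 / (8.314 * 422))
k = 1e+14 * exp(-25.366908)
k = 9.62e+02


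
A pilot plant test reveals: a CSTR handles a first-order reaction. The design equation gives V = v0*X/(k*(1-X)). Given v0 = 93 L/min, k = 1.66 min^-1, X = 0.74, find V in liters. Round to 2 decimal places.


V = v0 * X / (k * (1 - X))
V = 93 * 0.74 / (1.66 * (1 - 0.74))
V = 68.82 / (1.66 * 0.26)
V = 68.82 / 0.4316
V = 159.45 L


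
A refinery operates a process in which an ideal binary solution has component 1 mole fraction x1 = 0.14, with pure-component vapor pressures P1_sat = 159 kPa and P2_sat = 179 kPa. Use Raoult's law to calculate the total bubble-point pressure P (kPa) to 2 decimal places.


P = x1*P1_sat + x2*P2_sat
x2 = 1 - x1 = 1 - 0.14 = 0.86
P = 0.14*159 + 0.86*179
P = 22.26 + 153.94
P = 176.20 kPa


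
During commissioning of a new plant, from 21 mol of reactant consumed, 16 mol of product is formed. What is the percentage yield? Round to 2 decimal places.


Yield = (moles product / moles consumed) * 100%
Yield = (16 / 21) * 100
Yield = 0.7619 * 100
Yield = 76.19%


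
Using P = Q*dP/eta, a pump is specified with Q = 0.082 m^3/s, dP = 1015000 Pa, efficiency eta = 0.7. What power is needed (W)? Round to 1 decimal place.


P = Q * dP / eta
P = 0.082 * 1015000 / 0.7
P = 83230.0 / 0.7
P = 118900.0 W


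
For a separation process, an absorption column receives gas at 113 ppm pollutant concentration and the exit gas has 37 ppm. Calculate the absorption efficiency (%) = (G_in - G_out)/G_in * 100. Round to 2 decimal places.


Efficiency = (G_in - G_out) / G_in * 100%
Efficiency = (113 - 37) / 113 * 100
Efficiency = 76 / 113 * 100
Efficiency = 67.26%


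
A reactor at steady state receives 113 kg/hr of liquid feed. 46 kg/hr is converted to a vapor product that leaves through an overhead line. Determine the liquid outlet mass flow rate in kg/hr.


Steady-state mass balance on the main outlet: F_out = F_in - F_removed
F_out = 113 - 46
F_out = 67 kg/hr


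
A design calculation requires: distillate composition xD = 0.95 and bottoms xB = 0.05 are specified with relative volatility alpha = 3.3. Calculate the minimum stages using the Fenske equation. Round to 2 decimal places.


N_min = ln((xD*(1-xB))/(xB*(1-xD))) / ln(alpha)
Numerator inside ln: 0.9025 / 0.0025 = 361.0
ln(361.0) = 5.888878
ln(alpha) = ln(3.3) = 1.193922
N_min = 5.888878 / 1.193922 = 4.93


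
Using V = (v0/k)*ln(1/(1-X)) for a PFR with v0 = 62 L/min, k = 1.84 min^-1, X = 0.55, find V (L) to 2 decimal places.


V = (v0/k) * ln(1/(1-X))
V = (62/1.84) * ln(1/(1-0.55))
V = 33.695652 * ln(2.222222)
V = 33.695652 * 0.798508
V = 26.91 L


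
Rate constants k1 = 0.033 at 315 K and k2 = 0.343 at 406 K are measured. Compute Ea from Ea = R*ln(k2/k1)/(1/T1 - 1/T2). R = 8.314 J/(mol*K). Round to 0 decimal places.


Ea = R * ln(k2/k1) / (1/T1 - 1/T2)
ln(k2/k1) = ln(0.343/0.033) = 2.3412229
1/T1 - 1/T2 = 1/315 - 1/406 = 0.000711548987
Ea = 8.314 * 2.3412229 / 0.000711548987
Ea = 27356 J/mol


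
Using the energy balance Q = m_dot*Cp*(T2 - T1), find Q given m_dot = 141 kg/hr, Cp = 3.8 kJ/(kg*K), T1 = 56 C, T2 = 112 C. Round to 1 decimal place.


Q = m_dot * Cp * (T2 - T1)
Q = 141 * 3.8 * (112 - 56)
Q = 141 * 3.8 * 56
Q = 30004.8 kJ/hr


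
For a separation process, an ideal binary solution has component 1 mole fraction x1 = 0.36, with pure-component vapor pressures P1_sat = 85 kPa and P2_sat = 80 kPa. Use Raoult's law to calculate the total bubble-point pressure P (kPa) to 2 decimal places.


P = x1*P1_sat + x2*P2_sat
x2 = 1 - x1 = 1 - 0.36 = 0.64
P = 0.36*85 + 0.64*80
P = 30.6 + 51.2
P = 81.80 kPa


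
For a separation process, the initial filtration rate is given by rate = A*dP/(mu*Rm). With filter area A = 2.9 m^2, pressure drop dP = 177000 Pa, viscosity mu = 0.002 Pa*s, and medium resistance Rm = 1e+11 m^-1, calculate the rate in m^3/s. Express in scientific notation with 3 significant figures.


rate = A * dP / (mu * Rm)
rate = 2.9 * 177000 / (0.002 * 1e+11)
rate = 513300.0 / 2.000e+08
rate = 2.57e-03 m^3/s


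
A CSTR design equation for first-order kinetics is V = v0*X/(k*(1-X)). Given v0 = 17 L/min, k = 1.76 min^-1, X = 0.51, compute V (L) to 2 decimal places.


V = v0 * X / (k * (1 - X))
V = 17 * 0.51 / (1.76 * (1 - 0.51))
V = 8.67 / (1.76 * 0.49)
V = 8.67 / 0.8624
V = 10.05 L


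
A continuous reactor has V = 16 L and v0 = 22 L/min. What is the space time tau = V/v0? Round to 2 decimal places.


tau = V / v0
tau = 16 / 22
tau = 0.73 min


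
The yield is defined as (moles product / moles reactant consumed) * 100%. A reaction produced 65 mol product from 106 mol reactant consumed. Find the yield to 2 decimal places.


Yield = (moles product / moles consumed) * 100%
Yield = (65 / 106) * 100
Yield = 0.6132 * 100
Yield = 61.32%


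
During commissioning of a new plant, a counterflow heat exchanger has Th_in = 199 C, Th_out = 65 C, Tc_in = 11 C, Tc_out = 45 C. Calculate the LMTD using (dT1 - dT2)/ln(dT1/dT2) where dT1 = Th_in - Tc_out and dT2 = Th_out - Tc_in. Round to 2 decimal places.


dT1 = Th_in - Tc_out = 199 - 45 = 154
dT2 = Th_out - Tc_in = 65 - 11 = 54
LMTD = (dT1 - dT2) / ln(dT1/dT2)
LMTD = (154 - 54) / ln(154/54)
LMTD = 95.42 K


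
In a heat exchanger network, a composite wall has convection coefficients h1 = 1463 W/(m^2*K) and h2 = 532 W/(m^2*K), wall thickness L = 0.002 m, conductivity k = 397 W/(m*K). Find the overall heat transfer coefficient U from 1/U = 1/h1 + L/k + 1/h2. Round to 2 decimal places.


1/U = 1/h1 + L/k + 1/h2
1/U = 1/1463 + 0.002/397 + 1/532
1/U = 0.000683527 + 5.0378e-06 + 0.0018796992
1/U = 0.002568264
U = 389.37 W/(m^2*K)


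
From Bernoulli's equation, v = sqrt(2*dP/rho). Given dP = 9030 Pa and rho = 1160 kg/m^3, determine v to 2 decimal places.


v = sqrt(2*dP/rho)
v = sqrt(2*9030/1160)
v = sqrt(15.568966)
v = 3.95 m/s


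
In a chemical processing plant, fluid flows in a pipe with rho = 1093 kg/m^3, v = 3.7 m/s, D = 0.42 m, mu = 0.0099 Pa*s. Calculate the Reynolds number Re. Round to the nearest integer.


Re = rho * v * D / mu
Re = 1093 * 3.7 * 0.42 / 0.0099
Re = 1698.522 / 0.0099
Re = 171568


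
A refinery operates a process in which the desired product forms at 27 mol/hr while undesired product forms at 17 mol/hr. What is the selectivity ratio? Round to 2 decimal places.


S = desired product rate / undesired product rate
S = 27 / 17
S = 1.59


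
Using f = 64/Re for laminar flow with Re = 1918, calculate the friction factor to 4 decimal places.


f = 64 / Re
f = 64 / 1918
f = 0.0334


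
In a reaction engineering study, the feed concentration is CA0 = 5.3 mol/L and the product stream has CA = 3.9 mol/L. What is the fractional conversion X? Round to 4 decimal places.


X = (CA0 - CA) / CA0
X = (5.3 - 3.9) / 5.3
X = 1.4 / 5.3
X = 0.2642


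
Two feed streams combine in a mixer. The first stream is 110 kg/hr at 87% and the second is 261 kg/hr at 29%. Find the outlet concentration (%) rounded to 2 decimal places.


Mass balance on solute: F1*x1 + F2*x2 = F3*x3
F3 = F1 + F2 = 110 + 261 = 371 kg/hr
x3 = (F1*x1 + F2*x2)/F3
x3 = (110*0.87 + 261*0.29) / 371
x3 = 46.20%


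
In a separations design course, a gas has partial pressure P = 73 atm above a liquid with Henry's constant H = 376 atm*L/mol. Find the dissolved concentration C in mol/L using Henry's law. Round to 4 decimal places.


C = P / H
C = 73 / 376
C = 0.1941 mol/L


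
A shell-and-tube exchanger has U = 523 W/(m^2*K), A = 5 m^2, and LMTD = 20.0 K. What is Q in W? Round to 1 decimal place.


Q = U * A * LMTD
Q = 523 * 5 * 20.0
Q = 52300.0 W


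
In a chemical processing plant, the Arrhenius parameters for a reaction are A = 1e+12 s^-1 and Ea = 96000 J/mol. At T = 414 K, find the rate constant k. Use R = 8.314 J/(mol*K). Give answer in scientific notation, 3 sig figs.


k = A * exp(-Ea/(R*T))
k = 1e+12 * exp(-96000 / (8.314 * 414))
k = 1e+12 * exp(-27.890794)
k = 7.71e-01


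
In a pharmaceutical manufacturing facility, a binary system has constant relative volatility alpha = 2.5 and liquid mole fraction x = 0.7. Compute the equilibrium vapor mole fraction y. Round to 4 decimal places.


y = alpha*x / (1 + (alpha-1)*x)
y = 2.5*0.7 / (1 + (2.5-1)*0.7)
y = 1.75 / (1 + 1.05)
y = 1.75 / 2.05
y = 0.8537


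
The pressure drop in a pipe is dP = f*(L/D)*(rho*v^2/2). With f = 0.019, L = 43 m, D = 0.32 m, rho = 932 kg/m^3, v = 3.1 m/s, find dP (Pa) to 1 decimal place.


dP = f * (L/D) * (rho*v^2/2)
dP = 0.019 * (43/0.32) * (932*3.1^2/2)
L/D = 134.375
rho*v^2/2 = 932*9.61/2 = 4478.26
dP = 0.019 * 134.375 * 4478.26
dP = 11433.6 Pa


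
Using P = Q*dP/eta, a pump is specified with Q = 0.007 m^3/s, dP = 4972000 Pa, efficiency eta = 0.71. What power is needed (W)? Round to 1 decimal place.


P = Q * dP / eta
P = 0.007 * 4972000 / 0.71
P = 34804.0 / 0.71
P = 49019.7 W


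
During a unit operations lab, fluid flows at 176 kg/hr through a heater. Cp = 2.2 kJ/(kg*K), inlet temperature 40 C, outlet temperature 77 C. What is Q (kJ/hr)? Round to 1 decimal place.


Q = m_dot * Cp * (T2 - T1)
Q = 176 * 2.2 * (77 - 40)
Q = 176 * 2.2 * 37
Q = 14326.4 kJ/hr


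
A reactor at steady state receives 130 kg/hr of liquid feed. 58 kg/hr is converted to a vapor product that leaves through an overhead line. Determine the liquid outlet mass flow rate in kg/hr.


Steady-state mass balance on the main outlet: F_out = F_in - F_removed
F_out = 130 - 58
F_out = 72 kg/hr


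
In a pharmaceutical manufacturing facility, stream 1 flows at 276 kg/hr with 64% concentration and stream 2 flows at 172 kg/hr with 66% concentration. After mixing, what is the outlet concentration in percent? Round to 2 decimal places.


Mass balance on solute: F1*x1 + F2*x2 = F3*x3
F3 = F1 + F2 = 276 + 172 = 448 kg/hr
x3 = (F1*x1 + F2*x2)/F3
x3 = (276*0.64 + 172*0.66) / 448
x3 = 64.77%


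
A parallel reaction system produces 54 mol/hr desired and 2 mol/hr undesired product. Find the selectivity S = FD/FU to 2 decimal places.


S = desired product rate / undesired product rate
S = 54 / 2
S = 27.00


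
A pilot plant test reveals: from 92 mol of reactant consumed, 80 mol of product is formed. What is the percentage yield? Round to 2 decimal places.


Yield = (moles product / moles consumed) * 100%
Yield = (80 / 92) * 100
Yield = 0.8696 * 100
Yield = 86.96%


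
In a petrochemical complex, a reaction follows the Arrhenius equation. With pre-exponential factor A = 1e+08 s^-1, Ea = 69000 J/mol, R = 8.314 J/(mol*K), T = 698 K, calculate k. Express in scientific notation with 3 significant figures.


k = A * exp(-Ea/(R*T))
k = 1e+08 * exp(-69000 / (8.314 * 698))
k = 1e+08 * exp(-11.890049)
k = 6.86e+02
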